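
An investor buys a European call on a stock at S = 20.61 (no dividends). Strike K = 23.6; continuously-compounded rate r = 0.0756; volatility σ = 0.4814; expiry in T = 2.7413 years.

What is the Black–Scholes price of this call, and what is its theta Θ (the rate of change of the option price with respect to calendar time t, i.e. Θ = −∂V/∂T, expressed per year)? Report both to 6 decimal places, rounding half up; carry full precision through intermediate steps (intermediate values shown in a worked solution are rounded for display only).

σ√T = 0.4814·√2.7413 = 0.797048
d₁ = (ln(S/K) + (r+σ²/2)T) / (σ√T) = (ln(20.61/23.6) + (0.0756+0.4814²/2)·2.7413) / 0.797048 = (-0.135470 + 0.524885) / 0.797048 = 0.488571
d₂ = d₁ − σ√T = 0.488571 − 0.797048 = -0.308477
e^{−rT} = e^{−0.0756·2.7413} = 0.812823
N(d₁) = 0.687427,  N(d₂) = 0.378860
Call price V = S·N(d₁) − K·e^{−rT}·N(d₂) = 14.167877 − 7.267523 = 6.900355
φ(d₁) = (1/√(2π))·e^{−d₁²/2} = 0.354060
Θ = −S·φ(d₁)·σ/(2√T) − r·K·e^{−rT}·N(d₂) = −1.060846 − 0.549425 = -1.610271

price = 6.900355
Θ = -1.610271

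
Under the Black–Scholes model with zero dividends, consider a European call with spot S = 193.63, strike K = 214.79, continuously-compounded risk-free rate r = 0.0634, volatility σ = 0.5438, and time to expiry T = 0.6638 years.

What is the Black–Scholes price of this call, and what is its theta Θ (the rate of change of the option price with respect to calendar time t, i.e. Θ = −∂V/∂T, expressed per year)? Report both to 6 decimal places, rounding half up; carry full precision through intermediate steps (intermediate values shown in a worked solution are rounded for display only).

price = 29.204394
Θ = -30.381757

σ√T = 0.5438·√0.6638 = 0.443055
d₁ = (ln(S/K) + (r+σ²/2)T) / (σ√T) = (ln(193.63/214.79) + (0.0634+0.5438²/2)·0.6638) / 0.443055 = (-0.103712 + 0.140234) / 0.443055 = 0.082433
d₂ = d₁ − σ√T = 0.082433 − 0.443055 = -0.360623
e^{−rT} = e^{−0.0634·0.6638} = 0.958788
N(d₁) = 0.532849,  N(d₂) = 0.359191
Call price V = S·N(d₁) − K·e^{−rT}·N(d₂) = 103.175482 − 73.971088 = 29.204394
φ(d₁) = (1/√(2π))·e^{−d₁²/2} = 0.397589
Θ = −S·φ(d₁)·σ/(2√T) − r·K·e^{−rT}·N(d₂) = −25.691990 − 4.689767 = -30.381757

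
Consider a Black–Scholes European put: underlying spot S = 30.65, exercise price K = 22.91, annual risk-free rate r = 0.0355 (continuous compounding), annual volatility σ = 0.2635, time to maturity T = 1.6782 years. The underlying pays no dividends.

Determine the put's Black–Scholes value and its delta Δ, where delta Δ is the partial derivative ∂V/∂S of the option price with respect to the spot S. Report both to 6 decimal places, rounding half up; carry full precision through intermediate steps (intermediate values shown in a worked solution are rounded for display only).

price = 0.687960
Δ = -0.115484

σ√T = 0.2635·√1.6782 = 0.341352
d₁ = (ln(S/K) + (r+σ²/2)T) / (σ√T) = (ln(30.65/22.91) + (0.0355+0.2635²/2)·1.6782) / 0.341352 = (0.291059 + 0.117837) / 0.341352 = 1.197872
d₂ = d₁ − σ√T = 1.197872 − 0.341352 = 0.856520
e^{−rT} = e^{−0.0355·1.6782} = 0.942164
N(−d₁) = 0.115484,  N(−d₂) = 0.195855
Put price V = K·e^{−rT}·N(−d₂) − S·N(−d₁) = 4.227530 − 3.539570 = 0.687960
Δ = −N(−d₁) = -0.115484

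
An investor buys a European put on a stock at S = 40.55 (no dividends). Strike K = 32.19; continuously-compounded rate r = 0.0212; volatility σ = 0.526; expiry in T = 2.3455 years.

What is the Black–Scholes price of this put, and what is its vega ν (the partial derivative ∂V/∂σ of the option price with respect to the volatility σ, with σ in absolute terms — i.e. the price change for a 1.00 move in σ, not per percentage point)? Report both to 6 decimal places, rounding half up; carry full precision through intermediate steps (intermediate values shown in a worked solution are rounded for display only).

price = 6.803186
ν = 18.685715

σ√T = 0.526·√2.3455 = 0.805570
d₁ = (ln(S/K) + (r+σ²/2)T) / (σ√T) = (ln(40.55/32.19) + (0.0212+0.526²/2)·2.3455) / 0.805570 = (0.230880 + 0.374196) / 0.805570 = 0.751115
d₂ = d₁ − σ√T = 0.751115 − 0.805570 = -0.054455
e^{−rT} = e^{−0.0212·2.3455} = 0.951491
N(−d₁) = 0.226292,  N(−d₂) = 0.521714
Put price V = K·e^{−rT}·N(−d₂) − S·N(−d₁) = 15.979311 − 9.176124 = 6.803186
φ(d₁) = (1/√(2π))·e^{−d₁²/2} = 0.300885
ν = S·φ(d₁)·√T = 18.685715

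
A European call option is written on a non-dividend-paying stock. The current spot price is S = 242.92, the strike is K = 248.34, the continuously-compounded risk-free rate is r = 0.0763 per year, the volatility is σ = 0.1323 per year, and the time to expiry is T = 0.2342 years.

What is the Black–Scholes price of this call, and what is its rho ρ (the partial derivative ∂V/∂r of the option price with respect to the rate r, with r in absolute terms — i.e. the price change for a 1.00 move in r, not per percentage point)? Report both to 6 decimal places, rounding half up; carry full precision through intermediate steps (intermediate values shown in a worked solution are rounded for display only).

σ√T = 0.1323·√0.2342 = 0.064026
d₁ = (ln(S/K) + (r+σ²/2)T) / (σ√T) = (ln(242.92/248.34) + (0.0763+0.1323²/2)·0.2342) / 0.064026 = (-0.022067 + 0.019919) / 0.064026 = -0.033541
d₂ = d₁ − σ√T = -0.033541 − 0.064026 = -0.097567
e^{−rT} = e^{−0.0763·0.2342} = 0.982289
N(d₁) = 0.486621,  N(d₂) = 0.461138
Call price V = S·N(d₁) − K·e^{−rT}·N(d₂) = 118.210073 − 112.490811 = 5.719262
ρ = K·T·e^{−rT}·N(d₂) = 26.345348

price = 5.719262
ρ = 26.345348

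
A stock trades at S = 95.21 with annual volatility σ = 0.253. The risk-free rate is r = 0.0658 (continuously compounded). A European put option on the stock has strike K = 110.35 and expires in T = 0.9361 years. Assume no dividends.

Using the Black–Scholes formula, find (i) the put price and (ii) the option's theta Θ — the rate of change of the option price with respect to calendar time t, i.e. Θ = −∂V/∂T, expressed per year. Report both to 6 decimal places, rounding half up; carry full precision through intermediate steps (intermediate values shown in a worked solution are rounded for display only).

price = 14.553170
Θ = -0.180818

σ√T = 0.253·√0.9361 = 0.244783
d₁ = (ln(S/K) + (r+σ²/2)T) / (σ√T) = (ln(95.21/110.35) + (0.0658+0.253²/2)·0.9361) / 0.244783 = (-0.147572 + 0.091555) / 0.244783 = -0.228845
d₂ = d₁ − σ√T = -0.228845 − 0.244783 = -0.473628
e^{−rT} = e^{−0.0658·0.9361} = 0.940263
N(−d₁) = 0.590505,  N(−d₂) = 0.682117
Put price V = K·e^{−rT}·N(−d₂) − S·N(−d₁) = 70.775171 − 56.222002 = 14.553170
φ(d₁) = (1/√(2π))·e^{−d₁²/2} = 0.388632
Θ = −S·φ(d₁)·σ/(2√T) + r·K·e^{−rT}·N(−d₂) = −4.837824 + 4.657006 = -0.180818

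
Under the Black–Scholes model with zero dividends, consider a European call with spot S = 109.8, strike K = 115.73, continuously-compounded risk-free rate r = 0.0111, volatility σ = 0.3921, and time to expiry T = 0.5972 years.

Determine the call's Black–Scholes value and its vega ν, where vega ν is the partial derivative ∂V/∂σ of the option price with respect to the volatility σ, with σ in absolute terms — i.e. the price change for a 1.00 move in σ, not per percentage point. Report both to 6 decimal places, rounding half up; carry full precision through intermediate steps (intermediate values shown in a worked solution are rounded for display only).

σ√T = 0.3921·√0.5972 = 0.303010
d₁ = (ln(S/K) + (r+σ²/2)T) / (σ√T) = (ln(109.8/115.73) + (0.0111+0.3921²/2)·0.5972) / 0.303010 = (-0.052599 + 0.052536) / 0.303010 = -0.000208
d₂ = d₁ − σ√T = -0.000208 − 0.303010 = -0.303218
e^{−rT} = e^{−0.0111·0.5972} = 0.993393
N(d₁) = 0.499917,  N(d₂) = 0.380862
Call price V = S·N(d₁) − K·e^{−rT}·N(d₂) = 54.890898 − 43.785943 = 11.104956
φ(d₁) = (1/√(2π))·e^{−d₁²/2} = 0.398942
ν = S·φ(d₁)·√T = 33.851062

price = 11.104956
ν = 33.851062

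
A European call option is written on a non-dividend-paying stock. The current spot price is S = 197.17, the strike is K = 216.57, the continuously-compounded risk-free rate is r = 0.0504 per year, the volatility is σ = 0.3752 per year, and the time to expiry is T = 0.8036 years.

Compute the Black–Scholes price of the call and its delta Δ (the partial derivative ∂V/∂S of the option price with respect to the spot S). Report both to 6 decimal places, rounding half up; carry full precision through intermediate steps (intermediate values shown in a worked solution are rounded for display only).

σ√T = 0.3752·√0.8036 = 0.336343
d₁ = (ln(S/K) + (r+σ²/2)T) / (σ√T) = (ln(197.17/216.57) + (0.0504+0.3752²/2)·0.8036) / 0.336343 = (-0.093848 + 0.097065) / 0.336343 = 0.009566
d₂ = d₁ − σ√T = 0.009566 − 0.336343 = -0.326778
e^{−rT} = e^{−0.0504·0.8036} = 0.960308
N(d₁) = 0.503816,  N(d₂) = 0.371918
Call price V = S·N(d₁) − K·e^{−rT}·N(d₂) = 99.337415 − 77.349224 = 21.988191
Δ = N(d₁) = 0.503816

price = 21.988191
Δ = 0.503816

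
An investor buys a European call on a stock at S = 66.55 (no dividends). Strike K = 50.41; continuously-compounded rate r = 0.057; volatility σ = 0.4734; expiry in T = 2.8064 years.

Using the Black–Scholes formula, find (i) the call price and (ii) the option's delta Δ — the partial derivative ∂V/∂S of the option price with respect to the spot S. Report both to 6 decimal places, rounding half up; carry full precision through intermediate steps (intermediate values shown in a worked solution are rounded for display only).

σ√T = 0.4734·√2.8064 = 0.793055
d₁ = (ln(S/K) + (r+σ²/2)T) / (σ√T) = (ln(66.55/50.41) + (0.057+0.4734²/2)·2.8064) / 0.793055 = (0.277764 + 0.474433) / 0.793055 = 0.948480
d₂ = d₁ − σ√T = 0.948480 − 0.793055 = 0.155426
e^{−rT} = e^{−0.057·2.8064} = 0.852174
N(d₁) = 0.828557,  N(d₂) = 0.561757
Call price V = S·N(d₁) − K·e^{−rT}·N(d₂) = 55.140500 − 24.132008 = 31.008492
Δ = N(d₁) = 0.828557

price = 31.008492
Δ = 0.828557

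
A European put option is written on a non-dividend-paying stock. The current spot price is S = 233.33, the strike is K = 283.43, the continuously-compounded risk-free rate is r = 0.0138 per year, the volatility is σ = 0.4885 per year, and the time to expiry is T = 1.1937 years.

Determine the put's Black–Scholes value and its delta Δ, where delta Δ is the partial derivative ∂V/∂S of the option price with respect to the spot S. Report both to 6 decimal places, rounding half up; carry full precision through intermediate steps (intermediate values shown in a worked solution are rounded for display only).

σ√T = 0.4885·√1.1937 = 0.533718
d₁ = (ln(S/K) + (r+σ²/2)T) / (σ√T) = (ln(233.33/283.43) + (0.0138+0.4885²/2)·1.1937) / 0.533718 = (-0.194511 + 0.158901) / 0.533718 = -0.066722
d₂ = d₁ − σ√T = -0.066722 − 0.533718 = -0.600440
e^{−rT} = e^{−0.0138·1.1937} = 0.983662
N(−d₁) = 0.526598,  N(−d₂) = 0.725894
Put price V = K·e^{−rT}·N(−d₂) − S·N(−d₁) = 202.378611 − 122.871216 = 79.507395
Δ = −N(−d₁) = -0.526598

price = 79.507395
Δ = -0.526598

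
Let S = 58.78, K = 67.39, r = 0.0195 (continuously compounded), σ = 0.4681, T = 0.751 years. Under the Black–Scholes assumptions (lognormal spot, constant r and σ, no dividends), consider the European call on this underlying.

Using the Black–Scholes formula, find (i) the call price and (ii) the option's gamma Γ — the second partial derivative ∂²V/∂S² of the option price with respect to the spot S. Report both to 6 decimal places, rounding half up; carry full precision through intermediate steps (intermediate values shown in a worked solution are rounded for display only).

price = 6.690937
Γ = 0.016651

σ√T = 0.4681·√0.751 = 0.405657
d₁ = (ln(S/K) + (r+σ²/2)T) / (σ√T) = (ln(58.78/67.39) + (0.0195+0.4681²/2)·0.751) / 0.405657 = (-0.136695 + 0.096923) / 0.405657 = -0.098043
d₂ = d₁ − σ√T = -0.098043 − 0.405657 = -0.503700
e^{−rT} = e^{−0.0195·0.751} = 0.985462
N(d₁) = 0.460949,  N(d₂) = 0.307236
Call price V = S·N(d₁) − K·e^{−rT}·N(d₂) = 27.094585 − 20.403648 = 6.690937
φ(d₁) = (1/√(2π))·e^{−d₁²/2} = 0.397029
Γ = φ(d₁) / (S·σ·√T) = 0.016651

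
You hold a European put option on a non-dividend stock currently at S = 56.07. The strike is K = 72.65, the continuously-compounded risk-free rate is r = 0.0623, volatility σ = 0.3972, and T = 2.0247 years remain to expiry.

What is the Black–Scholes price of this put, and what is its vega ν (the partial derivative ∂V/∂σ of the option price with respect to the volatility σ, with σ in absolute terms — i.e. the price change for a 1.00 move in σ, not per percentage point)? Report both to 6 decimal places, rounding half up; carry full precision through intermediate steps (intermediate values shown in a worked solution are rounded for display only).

σ√T = 0.3972·√2.0247 = 0.565184
d₁ = (ln(S/K) + (r+σ²/2)T) / (σ√T) = (ln(56.07/72.65) + (0.0623+0.3972²/2)·2.0247) / 0.565184 = (-0.259052 + 0.285855) / 0.565184 = 0.047423
d₂ = d₁ − σ√T = 0.047423 − 0.565184 = -0.517761
e^{−rT} = e^{−0.0623·2.0247} = 0.881492
N(−d₁) = 0.481088,  N(−d₂) = 0.697687
Put price V = K·e^{−rT}·N(−d₂) − S·N(−d₁) = 44.680201 − 26.974611 = 17.705590
φ(d₁) = (1/√(2π))·e^{−d₁²/2} = 0.398494
ν = S·φ(d₁)·√T = 31.793081

price = 17.705590
ν = 31.793081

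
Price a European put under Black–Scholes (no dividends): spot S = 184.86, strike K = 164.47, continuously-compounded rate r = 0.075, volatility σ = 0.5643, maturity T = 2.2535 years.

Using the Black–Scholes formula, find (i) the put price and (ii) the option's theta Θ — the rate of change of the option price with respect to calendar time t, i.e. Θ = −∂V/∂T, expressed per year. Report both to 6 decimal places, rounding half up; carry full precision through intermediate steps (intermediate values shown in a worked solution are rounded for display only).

σ√T = 0.5643·√2.2535 = 0.847108
d₁ = (ln(S/K) + (r+σ²/2)T) / (σ√T) = (ln(184.86/164.47) + (0.075+0.5643²/2)·2.2535) / 0.847108 = (0.116871 + 0.527809) / 0.847108 = 0.761035
d₂ = d₁ − σ√T = 0.761035 − 0.847108 = -0.086073
e^{−rT} = e^{−0.075·2.2535} = 0.844498
N(−d₁) = 0.223318,  N(−d₂) = 0.534296
Put price V = K·e^{−rT}·N(−d₂) − S·N(−d₁) = 74.210814 − 41.282564 = 32.928250
φ(d₁) = (1/√(2π))·e^{−d₁²/2} = 0.298637
Θ = −S·φ(d₁)·σ/(2√T) + r·K·e^{−rT}·N(−d₂) = −10.376194 + 5.565811 = -4.810383

price = 32.928250
Θ = -4.810383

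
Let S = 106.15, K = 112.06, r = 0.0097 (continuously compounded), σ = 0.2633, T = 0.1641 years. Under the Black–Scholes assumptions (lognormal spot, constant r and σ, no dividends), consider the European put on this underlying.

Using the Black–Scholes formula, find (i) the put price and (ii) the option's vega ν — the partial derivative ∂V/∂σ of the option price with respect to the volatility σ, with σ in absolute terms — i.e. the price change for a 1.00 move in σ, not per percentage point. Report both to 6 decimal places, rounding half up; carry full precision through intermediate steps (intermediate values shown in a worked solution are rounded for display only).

σ√T = 0.2633·√0.1641 = 0.106661
d₁ = (ln(S/K) + (r+σ²/2)T) / (σ√T) = (ln(106.15/112.06) + (0.0097+0.2633²/2)·0.1641) / 0.106661 = (-0.054181 + 0.007280) / 0.106661 = -0.439723
d₂ = d₁ − σ√T = -0.439723 − 0.106661 = -0.546384
e^{−rT} = e^{−0.0097·0.1641} = 0.998409
N(−d₁) = 0.669931,  N(−d₂) = 0.707599
Put price V = K·e^{−rT}·N(−d₂) − S·N(−d₁) = 79.167412 − 71.113179 = 8.054233
φ(d₁) = (1/√(2π))·e^{−d₁²/2} = 0.362179
ν = S·φ(d₁)·√T = 15.573908

price = 8.054233
ν = 15.573908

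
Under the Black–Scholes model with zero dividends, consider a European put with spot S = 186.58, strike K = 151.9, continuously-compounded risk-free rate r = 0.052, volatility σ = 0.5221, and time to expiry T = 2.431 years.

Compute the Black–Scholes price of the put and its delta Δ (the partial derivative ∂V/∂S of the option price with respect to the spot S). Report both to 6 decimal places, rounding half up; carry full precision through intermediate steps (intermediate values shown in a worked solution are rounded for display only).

price = 28.157746
Δ = -0.207558

σ√T = 0.5221·√2.431 = 0.814041
d₁ = (ln(S/K) + (r+σ²/2)T) / (σ√T) = (ln(186.58/151.9) + (0.052+0.5221²/2)·2.431) / 0.814041 = (0.205638 + 0.457743) / 0.814041 = 0.814923
d₂ = d₁ − σ√T = 0.814923 − 0.814041 = 0.000883
e^{−rT} = e^{−0.052·2.431} = 0.881252
N(−d₁) = 0.207558,  N(−d₂) = 0.499648
Put price V = K·e^{−rT}·N(−d₂) − S·N(−d₁) = 66.883932 − 38.726186 = 28.157746
Δ = −N(−d₁) = -0.207558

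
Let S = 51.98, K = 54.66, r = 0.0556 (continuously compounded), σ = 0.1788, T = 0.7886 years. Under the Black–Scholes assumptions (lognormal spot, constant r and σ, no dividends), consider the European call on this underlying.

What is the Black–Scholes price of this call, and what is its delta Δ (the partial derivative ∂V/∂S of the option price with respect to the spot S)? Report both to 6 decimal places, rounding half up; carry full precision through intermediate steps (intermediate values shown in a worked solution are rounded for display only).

price = 3.134895
Δ = 0.515520

σ√T = 0.1788·√0.7886 = 0.158780
d₁ = (ln(S/K) + (r+σ²/2)T) / (σ√T) = (ln(51.98/54.66) + (0.0556+0.1788²/2)·0.7886) / 0.158780 = (-0.050273 + 0.056452) / 0.158780 = 0.038913
d₂ = d₁ − σ√T = 0.038913 − 0.158780 = -0.119867
e^{−rT} = e^{−0.0556·0.7886} = 0.957101
N(d₁) = 0.515520,  N(d₂) = 0.452294
Call price V = S·N(d₁) − K·e^{−rT}·N(d₂) = 26.796730 − 23.661835 = 3.134895
Δ = N(d₁) = 0.515520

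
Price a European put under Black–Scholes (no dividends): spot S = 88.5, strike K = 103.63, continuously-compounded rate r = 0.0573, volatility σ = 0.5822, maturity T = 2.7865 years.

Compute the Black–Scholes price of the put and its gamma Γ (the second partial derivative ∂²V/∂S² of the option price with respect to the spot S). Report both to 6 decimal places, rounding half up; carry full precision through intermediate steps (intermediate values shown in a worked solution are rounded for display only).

price = 32.897114
Γ = 0.004118

σ√T = 0.5822·√2.7865 = 0.971856
d₁ = (ln(S/K) + (r+σ²/2)T) / (σ√T) = (ln(88.5/103.63) + (0.0573+0.5822²/2)·2.7865) / 0.971856 = (-0.157824 + 0.631918) / 0.971856 = 0.487823
d₂ = d₁ − σ√T = 0.487823 − 0.971856 = -0.484032
e^{−rT} = e^{−0.0573·2.7865} = 0.852428
N(−d₁) = 0.312838,  N(−d₂) = 0.685819
Put price V = K·e^{−rT}·N(−d₂) − S·N(−d₁) = 60.583234 − 27.686120 = 32.897114
φ(d₁) = (1/√(2π))·e^{−d₁²/2} = 0.354189
Γ = φ(d₁) / (S·σ·√T) = 0.004118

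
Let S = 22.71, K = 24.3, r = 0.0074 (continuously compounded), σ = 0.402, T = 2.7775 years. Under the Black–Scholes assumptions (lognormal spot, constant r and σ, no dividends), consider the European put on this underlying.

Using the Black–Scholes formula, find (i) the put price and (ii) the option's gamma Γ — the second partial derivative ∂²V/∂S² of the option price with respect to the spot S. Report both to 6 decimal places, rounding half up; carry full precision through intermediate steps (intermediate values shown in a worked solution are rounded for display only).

σ√T = 0.402·√2.7775 = 0.669966
d₁ = (ln(S/K) + (r+σ²/2)T) / (σ√T) = (ln(22.71/24.3) + (0.0074+0.402²/2)·2.7775) / 0.669966 = (-0.067671 + 0.244981) / 0.669966 = 0.264655
d₂ = d₁ − σ√T = 0.264655 − 0.669966 = -0.405311
e^{−rT} = e^{−0.0074·2.7775} = 0.979656
N(−d₁) = 0.395638,  N(−d₂) = 0.657376
Put price V = K·e^{−rT}·N(−d₂) − S·N(−d₁) = 15.649254 − 8.984929 = 6.664324
φ(d₁) = (1/√(2π))·e^{−d₁²/2} = 0.385213
Γ = φ(d₁) / (S·σ·√T) = 0.025318

price = 6.664324
Γ = 0.025318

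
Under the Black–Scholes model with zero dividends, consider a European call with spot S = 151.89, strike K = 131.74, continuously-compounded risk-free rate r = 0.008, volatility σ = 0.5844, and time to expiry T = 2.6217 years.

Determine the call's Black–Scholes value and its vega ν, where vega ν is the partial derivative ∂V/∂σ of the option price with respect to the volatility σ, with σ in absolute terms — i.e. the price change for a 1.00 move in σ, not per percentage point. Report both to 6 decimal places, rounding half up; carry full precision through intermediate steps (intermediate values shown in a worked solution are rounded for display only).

price = 63.249518
ν = 79.651957

σ√T = 0.5844·√2.6217 = 0.946241
d₁ = (ln(S/K) + (r+σ²/2)T) / (σ√T) = (ln(151.89/131.74) + (0.008+0.5844²/2)·2.6217) / 0.946241 = (0.142326 + 0.468659) / 0.946241 = 0.645698
d₂ = d₁ − σ√T = 0.645698 − 0.946241 = -0.300543
e^{−rT} = e^{−0.008·2.6217} = 0.979245
N(d₁) = 0.740763,  N(d₂) = 0.381882
Call price V = S·N(d₁) − K·e^{−rT}·N(d₂) = 112.514417 − 49.264898 = 63.249518
φ(d₁) = (1/√(2π))·e^{−d₁²/2} = 0.323874
ν = S·φ(d₁)·√T = 79.651957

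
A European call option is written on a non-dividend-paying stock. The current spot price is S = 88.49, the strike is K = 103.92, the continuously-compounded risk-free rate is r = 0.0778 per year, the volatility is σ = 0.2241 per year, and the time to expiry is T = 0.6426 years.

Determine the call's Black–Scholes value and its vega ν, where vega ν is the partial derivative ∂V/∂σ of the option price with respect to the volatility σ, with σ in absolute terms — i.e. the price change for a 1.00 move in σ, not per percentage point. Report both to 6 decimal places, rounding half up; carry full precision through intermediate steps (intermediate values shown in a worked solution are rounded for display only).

price = 2.753002
ν = 24.635226

σ√T = 0.2241·√0.6426 = 0.179644
d₁ = (ln(S/K) + (r+σ²/2)T) / (σ√T) = (ln(88.49/103.92) + (0.0778+0.2241²/2)·0.6426) / 0.179644 = (-0.160732 + 0.066130) / 0.179644 = -0.526607
d₂ = d₁ − σ√T = -0.526607 − 0.179644 = -0.706250
e^{−rT} = e^{−0.0778·0.6426} = 0.951235
N(d₁) = 0.299233,  N(d₂) = 0.240016
Call price V = S·N(d₁) − K·e^{−rT}·N(d₂) = 26.479166 − 23.726164 = 2.753002
φ(d₁) = (1/√(2π))·e^{−d₁²/2} = 0.347290
ν = S·φ(d₁)·√T = 24.635226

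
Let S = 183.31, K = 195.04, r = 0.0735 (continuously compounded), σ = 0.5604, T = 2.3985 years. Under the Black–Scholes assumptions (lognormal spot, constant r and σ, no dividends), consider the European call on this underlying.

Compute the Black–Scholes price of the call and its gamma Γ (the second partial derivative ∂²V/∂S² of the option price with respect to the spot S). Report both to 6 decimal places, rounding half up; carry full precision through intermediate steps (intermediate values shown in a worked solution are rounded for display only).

price = 68.579302
Γ = 0.002137

σ√T = 0.5604·√2.3985 = 0.867897
d₁ = (ln(S/K) + (r+σ²/2)T) / (σ√T) = (ln(183.31/195.04) + (0.0735+0.5604²/2)·2.3985) / 0.867897 = (-0.062026 + 0.552912) / 0.867897 = 0.565604
d₂ = d₁ − σ√T = 0.565604 − 0.867897 = -0.302292
e^{−rT} = e^{−0.0735·2.3985} = 0.838375
N(d₁) = 0.714169,  N(d₂) = 0.381215
Call price V = S·N(d₁) − K·e^{−rT}·N(d₂) = 130.914246 − 62.334944 = 68.579302
φ(d₁) = (1/√(2π))·e^{−d₁²/2} = 0.339972
Γ = φ(d₁) / (S·σ·√T) = 0.002137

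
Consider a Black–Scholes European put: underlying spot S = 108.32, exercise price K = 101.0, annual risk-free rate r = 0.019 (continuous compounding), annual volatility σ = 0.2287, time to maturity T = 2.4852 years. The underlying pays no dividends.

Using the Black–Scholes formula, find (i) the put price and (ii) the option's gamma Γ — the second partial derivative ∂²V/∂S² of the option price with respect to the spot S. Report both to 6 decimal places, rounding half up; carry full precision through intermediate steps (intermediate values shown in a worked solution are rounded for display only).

σ√T = 0.2287·√2.4852 = 0.360535
d₁ = (ln(S/K) + (r+σ²/2)T) / (σ√T) = (ln(108.32/101.0) + (0.019+0.2287²/2)·2.4852) / 0.360535 = (0.069969 + 0.112211) / 0.360535 = 0.505307
d₂ = d₁ − σ√T = 0.505307 − 0.360535 = 0.144773
e^{−rT} = e^{−0.019·2.4852} = 0.953879
N(−d₁) = 0.306672,  N(−d₂) = 0.442445
Put price V = K·e^{−rT}·N(−d₂) − S·N(−d₁) = 42.625943 − 33.218664 = 9.407278
φ(d₁) = (1/√(2π))·e^{−d₁²/2} = 0.351127
Γ = φ(d₁) / (S·σ·√T) = 0.008991

price = 9.407278
Γ = 0.008991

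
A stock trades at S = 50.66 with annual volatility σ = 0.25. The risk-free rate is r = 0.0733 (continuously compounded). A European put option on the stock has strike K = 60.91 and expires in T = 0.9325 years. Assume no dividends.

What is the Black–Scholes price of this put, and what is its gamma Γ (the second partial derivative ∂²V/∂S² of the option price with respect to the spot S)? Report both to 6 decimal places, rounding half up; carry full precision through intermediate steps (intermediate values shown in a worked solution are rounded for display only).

price = 8.859877
Γ = 0.030579

σ√T = 0.25·√0.9325 = 0.241415
d₁ = (ln(S/K) + (r+σ²/2)T) / (σ√T) = (ln(50.66/60.91) + (0.0733+0.25²/2)·0.9325) / 0.241415 = (-0.184261 + 0.097493) / 0.241415 = -0.359413
d₂ = d₁ − σ√T = -0.359413 − 0.241415 = -0.600829
e^{−rT} = e^{−0.0733·0.9325} = 0.933931
N(−d₁) = 0.640357,  N(−d₂) = 0.726023
Put price V = K·e^{−rT}·N(−d₂) − S·N(−d₁) = 41.300369 − 32.440491 = 8.859877
φ(d₁) = (1/√(2π))·e^{−d₁²/2} = 0.373989
Γ = φ(d₁) / (S·σ·√T) = 0.030579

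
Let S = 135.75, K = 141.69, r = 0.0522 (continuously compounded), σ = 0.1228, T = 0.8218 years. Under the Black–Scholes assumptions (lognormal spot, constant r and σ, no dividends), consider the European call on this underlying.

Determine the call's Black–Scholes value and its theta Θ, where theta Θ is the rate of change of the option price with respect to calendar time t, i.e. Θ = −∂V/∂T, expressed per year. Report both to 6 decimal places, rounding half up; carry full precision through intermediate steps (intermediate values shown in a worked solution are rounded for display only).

price = 6.030324
Θ = -7.049612

σ√T = 0.1228·√0.8218 = 0.111322
d₁ = (ln(S/K) + (r+σ²/2)T) / (σ√T) = (ln(135.75/141.69) + (0.0522+0.1228²/2)·0.8218) / 0.111322 = (-0.042827 + 0.049094) / 0.111322 = 0.056302
d₂ = d₁ − σ√T = 0.056302 − 0.111322 = -0.055020
e^{−rT} = e^{−0.0522·0.8218} = 0.958009
N(d₁) = 0.522449,  N(d₂) = 0.478061
Call price V = S·N(d₁) − K·e^{−rT}·N(d₂) = 70.922502 − 64.892178 = 6.030324
φ(d₁) = (1/√(2π))·e^{−d₁²/2} = 0.398310
Θ = −S·φ(d₁)·σ/(2√T) − r·K·e^{−rT}·N(d₂) = −3.662241 − 3.387372 = -7.049612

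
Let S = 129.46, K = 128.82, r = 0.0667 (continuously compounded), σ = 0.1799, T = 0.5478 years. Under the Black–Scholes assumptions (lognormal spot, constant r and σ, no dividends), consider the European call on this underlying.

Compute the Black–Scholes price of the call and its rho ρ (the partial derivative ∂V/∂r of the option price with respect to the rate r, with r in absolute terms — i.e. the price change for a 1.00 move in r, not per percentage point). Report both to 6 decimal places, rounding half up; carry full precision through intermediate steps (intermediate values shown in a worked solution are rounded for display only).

σ√T = 0.1799·√0.5478 = 0.133150
d₁ = (ln(S/K) + (r+σ²/2)T) / (σ√T) = (ln(129.46/128.82) + (0.0667+0.1799²/2)·0.5478) / 0.133150 = (0.004956 + 0.045403) / 0.133150 = 0.378209
d₂ = d₁ − σ√T = 0.378209 − 0.133150 = 0.245059
e^{−rT} = e^{−0.0667·0.5478} = 0.964121
N(d₁) = 0.647362,  N(d₂) = 0.596794
Call price V = S·N(d₁) − K·e^{−rT}·N(d₂) = 83.807523 − 74.120736 = 9.686787
ρ = K·T·e^{−rT}·N(d₂) = 40.603339

price = 9.686787
ρ = 40.603339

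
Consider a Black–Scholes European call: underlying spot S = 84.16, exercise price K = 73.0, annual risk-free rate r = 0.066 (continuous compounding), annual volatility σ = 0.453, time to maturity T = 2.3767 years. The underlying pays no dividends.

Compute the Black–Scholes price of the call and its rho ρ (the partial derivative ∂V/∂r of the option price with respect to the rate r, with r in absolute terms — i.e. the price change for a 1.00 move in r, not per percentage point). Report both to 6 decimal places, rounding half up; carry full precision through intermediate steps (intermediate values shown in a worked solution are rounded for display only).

σ√T = 0.453·√2.3767 = 0.698370
d₁ = (ln(S/K) + (r+σ²/2)T) / (σ√T) = (ln(84.16/73.0) + (0.066+0.453²/2)·2.3767) / 0.698370 = (0.142260 + 0.400722) / 0.698370 = 0.777500
d₂ = d₁ − σ√T = 0.777500 − 0.698370 = 0.079131
e^{−rT} = e^{−0.066·2.3767} = 0.854822
N(d₁) = 0.781568,  N(d₂) = 0.531536
Call price V = S·N(d₁) − K·e^{−rT}·N(d₂) = 65.776776 − 33.168883 = 32.607894
ρ = K·T·e^{−rT}·N(d₂) = 78.832484

price = 32.607894
ρ = 78.832484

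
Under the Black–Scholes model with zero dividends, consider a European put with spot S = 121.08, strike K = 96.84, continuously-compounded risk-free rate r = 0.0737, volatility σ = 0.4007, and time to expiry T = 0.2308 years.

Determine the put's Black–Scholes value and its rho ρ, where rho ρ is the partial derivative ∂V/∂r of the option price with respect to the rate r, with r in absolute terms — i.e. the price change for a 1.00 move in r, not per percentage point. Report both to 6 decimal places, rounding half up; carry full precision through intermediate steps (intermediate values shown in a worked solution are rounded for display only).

price = 1.044823
ρ = -2.736691

σ√T = 0.4007·√0.2308 = 0.192503
d₁ = (ln(S/K) + (r+σ²/2)T) / (σ√T) = (ln(121.08/96.84) + (0.0737+0.4007²/2)·0.2308) / 0.192503 = (0.223391 + 0.035539) / 0.192503 = 1.345071
d₂ = d₁ − σ√T = 1.345071 − 0.192503 = 1.152568
e^{−rT} = e^{−0.0737·0.2308} = 0.983134
N(−d₁) = 0.089301,  N(−d₂) = 0.124544
Put price V = K·e^{−rT}·N(−d₂) − S·N(−d₁) = 11.857413 − 10.812589 = 1.044823
ρ = −K·T·e^{−rT}·N(−d₂) = -2.736691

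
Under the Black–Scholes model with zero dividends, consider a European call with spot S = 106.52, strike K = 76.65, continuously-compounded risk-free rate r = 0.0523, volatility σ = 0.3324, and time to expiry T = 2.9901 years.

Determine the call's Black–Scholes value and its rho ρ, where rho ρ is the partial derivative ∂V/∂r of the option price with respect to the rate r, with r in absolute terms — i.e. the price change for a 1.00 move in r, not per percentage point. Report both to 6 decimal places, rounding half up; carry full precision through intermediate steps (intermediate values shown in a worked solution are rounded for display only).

σ√T = 0.3324·√2.9901 = 0.574783
d₁ = (ln(S/K) + (r+σ²/2)T) / (σ√T) = (ln(106.52/76.65) + (0.0523+0.3324²/2)·2.9901) / 0.574783 = (0.329083 + 0.321570) / 0.574783 = 1.131998
d₂ = d₁ − σ√T = 1.131998 − 0.574783 = 0.557215
e^{−rT} = e^{−0.0523·2.9901} = 0.855232
N(d₁) = 0.871182,  N(d₂) = 0.711310
Call price V = S·N(d₁) − K·e^{−rT}·N(d₂) = 92.798344 − 46.628878 = 46.169466
ρ = K·T·e^{−rT}·N(d₂) = 139.425008

price = 46.169466
ρ = 139.425008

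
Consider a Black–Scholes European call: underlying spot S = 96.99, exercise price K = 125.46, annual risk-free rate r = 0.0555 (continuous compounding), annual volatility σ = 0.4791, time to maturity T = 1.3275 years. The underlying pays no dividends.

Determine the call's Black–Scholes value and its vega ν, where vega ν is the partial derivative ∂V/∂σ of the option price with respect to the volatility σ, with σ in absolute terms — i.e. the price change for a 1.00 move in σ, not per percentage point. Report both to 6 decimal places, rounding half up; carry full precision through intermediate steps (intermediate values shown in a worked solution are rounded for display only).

price = 14.675577
ν = 44.509631

σ√T = 0.4791·√1.3275 = 0.552006
d₁ = (ln(S/K) + (r+σ²/2)T) / (σ√T) = (ln(96.99/125.46) + (0.0555+0.4791²/2)·1.3275) / 0.552006 = (-0.257379 + 0.226031) / 0.552006 = -0.056789
d₂ = d₁ − σ√T = -0.056789 − 0.552006 = -0.608794
e^{−rT} = e^{−0.0555·1.3275} = 0.928972
N(d₁) = 0.477357,  N(d₂) = 0.271330
Call price V = S·N(d₁) − K·e^{−rT}·N(d₂) = 46.298824 − 31.623247 = 14.675577
φ(d₁) = (1/√(2π))·e^{−d₁²/2} = 0.398300
ν = S·φ(d₁)·√T = 44.509631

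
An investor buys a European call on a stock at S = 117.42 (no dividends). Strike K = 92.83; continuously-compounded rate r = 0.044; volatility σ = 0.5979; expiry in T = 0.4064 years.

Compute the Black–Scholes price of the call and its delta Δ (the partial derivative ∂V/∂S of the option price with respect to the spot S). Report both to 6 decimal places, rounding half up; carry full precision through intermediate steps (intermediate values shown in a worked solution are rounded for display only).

σ√T = 0.5979·√0.4064 = 0.381158
d₁ = (ln(S/K) + (r+σ²/2)T) / (σ√T) = (ln(117.42/92.83) + (0.044+0.5979²/2)·0.4064) / 0.381158 = (0.234987 + 0.090522) / 0.381158 = 0.854002
d₂ = d₁ − σ√T = 0.854002 − 0.381158 = 0.472843
e^{−rT} = e^{−0.044·0.4064} = 0.982277
N(d₁) = 0.803448,  N(d₂) = 0.681838
Call price V = S·N(d₁) − K·e^{−rT}·N(d₂) = 94.340859 − 62.173220 = 32.167639
Δ = N(d₁) = 0.803448

price = 32.167639
Δ = 0.803448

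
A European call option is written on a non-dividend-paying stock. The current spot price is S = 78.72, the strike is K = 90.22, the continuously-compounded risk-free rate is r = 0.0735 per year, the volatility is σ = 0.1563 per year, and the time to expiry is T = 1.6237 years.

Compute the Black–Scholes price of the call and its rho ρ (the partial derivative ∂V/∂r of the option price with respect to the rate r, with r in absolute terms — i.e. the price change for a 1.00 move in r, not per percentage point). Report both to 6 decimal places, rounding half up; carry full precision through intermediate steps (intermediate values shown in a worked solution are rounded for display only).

σ√T = 0.1563·√1.6237 = 0.199164
d₁ = (ln(S/K) + (r+σ²/2)T) / (σ√T) = (ln(78.72/90.22) + (0.0735+0.1563²/2)·1.6237) / 0.199164 = (-0.136354 + 0.139175) / 0.199164 = 0.014166
d₂ = d₁ − σ√T = 0.014166 − 0.199164 = -0.184999
e^{−rT} = e^{−0.0735·1.6237} = 0.887504
N(d₁) = 0.505651,  N(d₂) = 0.426615
Call price V = S·N(d₁) − K·e^{−rT}·N(d₂) = 39.804857 − 34.159335 = 5.645521
ρ = K·T·e^{−rT}·N(d₂) = 55.464513

price = 5.645521
ρ = 55.464513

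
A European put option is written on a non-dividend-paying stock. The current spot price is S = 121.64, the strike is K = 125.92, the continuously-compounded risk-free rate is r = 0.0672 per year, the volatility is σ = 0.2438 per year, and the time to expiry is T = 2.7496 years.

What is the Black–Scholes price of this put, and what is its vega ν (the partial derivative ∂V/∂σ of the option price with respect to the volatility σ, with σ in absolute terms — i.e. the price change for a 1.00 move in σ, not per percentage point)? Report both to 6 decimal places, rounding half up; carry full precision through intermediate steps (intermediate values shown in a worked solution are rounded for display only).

price = 10.861909
ν = 68.259557

σ√T = 0.2438·√2.7496 = 0.404267
d₁ = (ln(S/K) + (r+σ²/2)T) / (σ√T) = (ln(121.64/125.92) + (0.0672+0.2438²/2)·2.7496) / 0.404267 = (-0.034581 + 0.266489) / 0.404267 = 0.573651
d₂ = d₁ − σ√T = 0.573651 − 0.404267 = 0.169384
e^{−rT} = e^{−0.0672·2.7496} = 0.831293
N(−d₁) = 0.283102,  N(−d₂) = 0.432747
Put price V = K·e^{−rT}·N(−d₂) − S·N(−d₁) = 45.298445 − 34.436536 = 10.861909
φ(d₁) = (1/√(2π))·e^{−d₁²/2} = 0.338417
ν = S·φ(d₁)·√T = 68.259557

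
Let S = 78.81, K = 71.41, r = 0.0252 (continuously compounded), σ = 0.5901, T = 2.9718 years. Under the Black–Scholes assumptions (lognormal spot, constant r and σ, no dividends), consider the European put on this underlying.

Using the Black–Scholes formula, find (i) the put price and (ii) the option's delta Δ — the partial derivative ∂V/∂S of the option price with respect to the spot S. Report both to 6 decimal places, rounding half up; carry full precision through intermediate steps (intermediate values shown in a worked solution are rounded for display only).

σ√T = 0.5901·√2.9718 = 1.017268
d₁ = (ln(S/K) + (r+σ²/2)T) / (σ√T) = (ln(78.81/71.41) + (0.0252+0.5901²/2)·2.9718) / 1.017268 = (0.098602 + 0.592307) / 1.017268 = 0.679180
d₂ = d₁ − σ√T = 0.679180 − 1.017268 = -0.338088
e^{−rT} = e^{−0.0252·2.9718} = 0.927846
N(−d₁) = 0.248512,  N(−d₂) = 0.632351
Put price V = K·e^{−rT}·N(−d₂) − S·N(−d₁) = 41.898021 − 19.585215 = 22.312807
Δ = −N(−d₁) = -0.248512

price = 22.312807
Δ = -0.248512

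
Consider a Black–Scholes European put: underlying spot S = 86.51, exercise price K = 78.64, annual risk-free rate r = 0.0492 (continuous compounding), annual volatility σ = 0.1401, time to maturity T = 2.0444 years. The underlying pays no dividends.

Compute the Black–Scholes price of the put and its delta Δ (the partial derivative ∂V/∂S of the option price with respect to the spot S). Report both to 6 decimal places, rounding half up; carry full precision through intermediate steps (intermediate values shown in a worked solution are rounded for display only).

σ√T = 0.1401·√2.0444 = 0.200319
d₁ = (ln(S/K) + (r+σ²/2)T) / (σ√T) = (ln(86.51/78.64) + (0.0492+0.1401²/2)·2.0444) / 0.200319 = (0.095380 + 0.120648) / 0.200319 = 1.078421
d₂ = d₁ − σ√T = 1.078421 − 0.200319 = 0.878103
e^{−rT} = e^{−0.0492·2.0444} = 0.904309
N(−d₁) = 0.140423,  N(−d₂) = 0.189944
Put price V = K·e^{−rT}·N(−d₂) − S·N(−d₁) = 13.507832 − 12.147982 = 1.359850
Δ = −N(−d₁) = -0.140423

price = 1.359850
Δ = -0.140423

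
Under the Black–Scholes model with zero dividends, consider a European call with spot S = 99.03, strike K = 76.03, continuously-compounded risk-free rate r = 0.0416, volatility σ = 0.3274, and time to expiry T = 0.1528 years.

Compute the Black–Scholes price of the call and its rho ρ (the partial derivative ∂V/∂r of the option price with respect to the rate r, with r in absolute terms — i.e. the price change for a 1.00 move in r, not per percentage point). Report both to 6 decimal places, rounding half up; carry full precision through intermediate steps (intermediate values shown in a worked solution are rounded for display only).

price = 23.550366
ρ = 11.311251

σ√T = 0.3274·√0.1528 = 0.127979
d₁ = (ln(S/K) + (r+σ²/2)T) / (σ√T) = (ln(99.03/76.03) + (0.0416+0.3274²/2)·0.1528) / 0.127979 = (0.264295 + 0.014546) / 0.127979 = 2.178792
d₂ = d₁ − σ√T = 2.178792 − 0.127979 = 2.050813
e^{−rT} = e^{−0.0416·0.1528} = 0.993664
N(d₁) = 0.985326,  N(d₂) = 0.979857
Call price V = S·N(d₁) − K·e^{−rT}·N(d₂) = 97.576878 − 74.026512 = 23.550366
ρ = K·T·e^{−rT}·N(d₂) = 11.311251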